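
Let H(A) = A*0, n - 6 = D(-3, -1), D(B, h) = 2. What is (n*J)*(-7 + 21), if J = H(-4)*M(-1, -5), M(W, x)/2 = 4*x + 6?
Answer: 0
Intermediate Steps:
M(W, x) = 12 + 8*x (M(W, x) = 2*(4*x + 6) = 2*(6 + 4*x) = 12 + 8*x)
n = 8 (n = 6 + 2 = 8)
H(A) = 0
J = 0 (J = 0*(12 + 8*(-5)) = 0*(12 - 40) = 0*(-28) = 0)
(n*J)*(-7 + 21) = (8*0)*(-7 + 21) = 0*14 = 0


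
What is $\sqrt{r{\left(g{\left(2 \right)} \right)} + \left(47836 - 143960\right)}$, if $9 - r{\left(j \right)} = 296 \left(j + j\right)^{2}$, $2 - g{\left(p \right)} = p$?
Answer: $i \sqrt{96115} \approx 310.02 i$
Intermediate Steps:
$g{\left(p \right)} = 2 - p$
$r{\left(j \right)} = 9 - 1184 j^{2}$ ($r{\left(j \right)} = 9 - 296 \left(j + j\right)^{2} = 9 - 296 \left(2 j\right)^{2} = 9 - 296 \cdot 4 j^{2} = 9 - 1184 j^{2}$)
$\sqrt{r{\left(g{\left(2 \right)} \right)} + \left(47836 - 143960\right)} = \sqrt{\left(9 - 1184 \left(2 - 2\right)^{2}\right) + \left(47836 - 143960\right)} = \sqrt{\left(9 - 1184 \left(2 - 2\right)^{2}\right) - 96124} = \sqrt{\left(9 - 1184 \cdot 0^{2}\right) - 96124} = \sqrt{\left(9 - 0\right) - 96124} = \sqrt{\left(9 + 0\right) - 96124} = \sqrt{9 - 96124} = \sqrt{-96115} = i \sqrt{96115}$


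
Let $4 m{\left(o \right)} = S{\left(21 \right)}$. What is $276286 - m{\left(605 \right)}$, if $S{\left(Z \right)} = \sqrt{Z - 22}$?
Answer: $276286 - \frac{i}{4} \approx 2.7629 \cdot 10^{5} - 0.25 i$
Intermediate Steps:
$S{\left(Z \right)} = \sqrt{-22 + Z}$
$m{\left(o \right)} = \frac{i}{4}$ ($m{\left(o \right)} = \frac{\sqrt{-22 + 21}}{4} = \frac{\sqrt{-1}}{4} = \frac{i}{4}$)
$276286 - m{\left(605 \right)} = 276286 - \frac{i}{4}$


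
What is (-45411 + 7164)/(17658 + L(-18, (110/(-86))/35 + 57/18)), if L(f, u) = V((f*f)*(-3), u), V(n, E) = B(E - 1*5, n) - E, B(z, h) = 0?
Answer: -69074082/31884695 ≈ -2.1664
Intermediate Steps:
V(n, E) = -E (V(n, E) = 0 - E = -E)
L(f, u) = -u
(-45411 + 7164)/(17658 + L(-18, (110/(-86))/35 + 57/18)) = (-45411 + 7164)/(17658 - ((110/(-86))/35 + 57/18)) = -38247/(17658 - ((110*(-1/86))*(1/35) + 57*(1/18))) = -38247/(17658 - (-55/43*1/35 + 19/6)) = -38247/(17658 - (-11/301 + 19/6)) = -38247/(17658 - 1*5653/1806) = -38247/(17658 - 5653/1806) = -38247/31884695/1806 = -38247*1806/31884695 = -69074082/31884695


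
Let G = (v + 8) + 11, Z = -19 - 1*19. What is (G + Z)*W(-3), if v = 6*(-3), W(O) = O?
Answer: 111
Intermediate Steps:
v = -18
Z = -38 (Z = -19 - 19 = -38)
G = 1 (G = (-18 + 8) + 11 = -10 + 11 = 1)
(G + Z)*W(-3) = (1 - 38)*(-3) = -37*(-3) = 111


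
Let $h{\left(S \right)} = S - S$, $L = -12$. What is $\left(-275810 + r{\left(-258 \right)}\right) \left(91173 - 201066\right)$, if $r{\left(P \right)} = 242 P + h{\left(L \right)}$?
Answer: $37170867678$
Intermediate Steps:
$h{\left(S \right)} = 0$
$r{\left(P \right)} = 242 P$ ($r{\left(P \right)} = 242 P + 0 = 242 P$)
$\left(-275810 + r{\left(-258 \right)}\right) \left(91173 - 201066\right) = \left(-275810 + 242 \left(-258\right)\right) \left(91173 - 201066\right) = \left(-275810 - 62436\right) \left(-109893\right) = \left(-338246\right) \left(-109893\right) = 37170867678$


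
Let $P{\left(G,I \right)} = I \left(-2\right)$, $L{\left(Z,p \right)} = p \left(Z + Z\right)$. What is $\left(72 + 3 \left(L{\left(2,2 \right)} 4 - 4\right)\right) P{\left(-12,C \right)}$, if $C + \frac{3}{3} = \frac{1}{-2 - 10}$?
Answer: $338$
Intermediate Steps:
$C = - \frac{13}{12}$ ($C = -1 + \frac{1}{-2 - 10} = -1 + \frac{1}{-12} = -1 - \frac{1}{12} = - \frac{13}{12} \approx -1.0833$)
$L{\left(Z,p \right)} = 2 Z p$ ($L{\left(Z,p \right)} = p 2 Z = 2 Z p$)
$P{\left(G,I \right)} = - 2 I$
$\left(72 + 3 \left(L{\left(2,2 \right)} 4 - 4\right)\right) P{\left(-12,C \right)} = \left(72 + 3 \left(2 \cdot 2 \cdot 2 \cdot 4 - 4\right)\right) \left(\left(-2\right) \left(- \frac{13}{12}\right)\right) = \left(72 + 3 \left(8 \cdot 4 - 4\right)\right) \frac{13}{6} = \left(72 + 3 \left(32 - 4\right)\right) \frac{13}{6} = \left(72 + 3 \cdot 28\right) \frac{13}{6} = \left(72 + 84\right) \frac{13}{6} = 156 \cdot \frac{13}{6} = 338$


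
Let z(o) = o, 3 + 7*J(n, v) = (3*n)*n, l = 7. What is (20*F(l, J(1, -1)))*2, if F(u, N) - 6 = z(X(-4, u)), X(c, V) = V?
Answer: 520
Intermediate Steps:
J(n, v) = -3/7 + 3*n²/7 (J(n, v) = -3/7 + ((3*n)*n)/7 = -3/7 + (3*n²)/7 = -3/7 + 3*n²/7)
F(u, N) = 6 + u
(20*F(l, J(1, -1)))*2 = (20*(6 + 7))*2 = (20*13)*2 = 260*2 = 520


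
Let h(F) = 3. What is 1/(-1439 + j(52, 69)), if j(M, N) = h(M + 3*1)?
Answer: -1/1436 ≈ -0.00069638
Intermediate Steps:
j(M, N) = 3
1/(-1439 + j(52, 69)) = 1/(-1439 + 3) = 1/(-1436) = -1/1436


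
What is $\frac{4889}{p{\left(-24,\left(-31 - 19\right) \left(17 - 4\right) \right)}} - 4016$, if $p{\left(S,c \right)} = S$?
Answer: $- \frac{101273}{24} \approx -4219.7$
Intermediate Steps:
$\frac{4889}{p{\left(-24,\left(-31 - 19\right) \left(17 - 4\right) \right)}} - 4016 = \frac{4889}{-24} - 4016 = 4889 \left(- \frac{1}{24}\right) - 4016 = - \frac{4889}{24} - 4016 = - \frac{101273}{24}$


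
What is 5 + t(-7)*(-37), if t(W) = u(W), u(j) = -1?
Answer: 42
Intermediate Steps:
t(W) = -1
5 + t(-7)*(-37) = 5 - 1*(-37) = 5 + 37 = 42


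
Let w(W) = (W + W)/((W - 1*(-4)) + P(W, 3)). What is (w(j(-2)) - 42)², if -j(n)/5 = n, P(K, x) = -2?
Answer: 14641/9 ≈ 1626.8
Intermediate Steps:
j(n) = -5*n
w(W) = 2*W/(2 + W) (w(W) = (W + W)/((W - 1*(-4)) - 2) = (2*W)/((W + 4) - 2) = (2*W)/((4 + W) - 2) = (2*W)/(2 + W) = 2*W/(2 + W))
(w(j(-2)) - 42)² = (2*(-5*(-2))/(2 - 5*(-2)) - 42)² = (2*10/(2 + 10) - 42)² = (2*10/12 - 42)² = (2*10*(1/12) - 42)² = (5/3 - 42)² = (-121/3)² = 14641/9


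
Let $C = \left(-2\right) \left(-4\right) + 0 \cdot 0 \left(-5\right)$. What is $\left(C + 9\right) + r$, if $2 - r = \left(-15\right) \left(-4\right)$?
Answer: $-41$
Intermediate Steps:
$r = -58$ ($r = 2 - \left(-15\right) \left(-4\right) = 2 - 60 = -58$)
$C = 8$ ($C = 8 + 0 \left(-5\right) = 8 + 0 = 8$)
$\left(C + 9\right) + r = \left(8 + 9\right) - 58 = 17 - 58 = -41$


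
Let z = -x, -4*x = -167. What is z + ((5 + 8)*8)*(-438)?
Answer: -182375/4 ≈ -45594.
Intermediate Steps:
x = 167/4 (x = -¼*(-167) = 167/4 ≈ 41.750)
z = -167/4 (z = -1*167/4 = -167/4 ≈ -41.750)
z + ((5 + 8)*8)*(-438) = -167/4 + ((5 + 8)*8)*(-438) = -167/4 + (13*8)*(-438) = -167/4 + 104*(-438) = -167/4 - 45552 = -182375/4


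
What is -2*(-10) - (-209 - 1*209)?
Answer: 438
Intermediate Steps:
-2*(-10) - (-209 - 1*209) = 20 - (-209 - 209) = 20 - 1*(-418) = 20 + 418 = 438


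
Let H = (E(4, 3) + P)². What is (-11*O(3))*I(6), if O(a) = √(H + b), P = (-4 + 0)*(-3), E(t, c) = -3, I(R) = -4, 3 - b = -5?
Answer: 44*√89 ≈ 415.10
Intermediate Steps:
b = 8 (b = 3 - 1*(-5) = 3 + 5 = 8)
P = 12 (P = -4*(-3) = 12)
H = 81 (H = (-3 + 12)² = 9² = 81)
O(a) = √89 (O(a) = √(81 + 8) = √89)
(-11*O(3))*I(6) = -11*√89*(-4) = 44*√89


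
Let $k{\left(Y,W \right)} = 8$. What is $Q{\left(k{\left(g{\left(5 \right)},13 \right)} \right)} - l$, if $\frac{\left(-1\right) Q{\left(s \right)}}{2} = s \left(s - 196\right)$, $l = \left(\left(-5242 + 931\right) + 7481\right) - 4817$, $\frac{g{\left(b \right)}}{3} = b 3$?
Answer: $4655$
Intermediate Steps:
$g{\left(b \right)} = 9 b$ ($g{\left(b \right)} = 3 b 3 = 3 \cdot 3 b = 9 b$)
$l = -1647$ ($l = \left(-4311 + 7481\right) - 4817 = 3170 - 4817 = -1647$)
$Q{\left(s \right)} = - 2 s \left(-196 + s\right)$ ($Q{\left(s \right)} = - 2 s \left(s - 196\right) = - 2 s \left(-196 + s\right)$)
$Q{\left(k{\left(g{\left(5 \right)},13 \right)} \right)} - l = 2 \cdot 8 \left(196 - 8\right) - -1647 = 2 \cdot 8 \left(196 - 8\right) + 1647 = 2 \cdot 8 \cdot 188 + 1647 = 3008 + 1647 = 4655$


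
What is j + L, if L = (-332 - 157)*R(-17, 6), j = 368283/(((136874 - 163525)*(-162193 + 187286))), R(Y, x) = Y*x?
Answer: 33356088849471/668753543 ≈ 49878.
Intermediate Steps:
j = -368283/668753543 (j = 368283/((-26651*25093)) = 368283/(-668753543) = 368283*(-1/668753543) = -368283/668753543 ≈ -0.00055070)
L = 49878 (L = (-332 - 157)*(-17*6) = -489*(-102) = 49878)
j + L = -368283/668753543 + 49878 = 33356088849471/668753543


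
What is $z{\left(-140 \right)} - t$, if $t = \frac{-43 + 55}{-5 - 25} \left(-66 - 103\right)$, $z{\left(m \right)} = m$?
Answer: $- \frac{1038}{5} \approx -207.6$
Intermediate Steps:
$t = \frac{338}{5}$ ($t = \frac{12}{-30} \left(-169\right) = 12 \left(- \frac{1}{30}\right) \left(-169\right) = \left(- \frac{2}{5}\right) \left(-169\right) = \frac{338}{5} \approx 67.6$)
$z{\left(-140 \right)} - t = -140 - \frac{338}{5} = - \frac{1038}{5}$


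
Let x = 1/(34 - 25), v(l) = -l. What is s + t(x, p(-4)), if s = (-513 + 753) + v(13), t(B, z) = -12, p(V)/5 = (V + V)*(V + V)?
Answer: 215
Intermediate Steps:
p(V) = 20*V**2 (p(V) = 5*((V + V)*(V + V)) = 5*((2*V)*(2*V)) = 5*(4*V**2) = 20*V**2)
x = 1/9 ≈ 0.11111
s = 227 (s = (-513 + 753) - 1*13 = 240 - 13 = 227)
s + t(x, p(-4)) = 227 - 12 = 215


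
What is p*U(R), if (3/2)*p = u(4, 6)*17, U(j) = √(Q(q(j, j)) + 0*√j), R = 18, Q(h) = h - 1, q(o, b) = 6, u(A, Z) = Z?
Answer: 68*√5 ≈ 152.05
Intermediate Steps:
Q(h) = -1 + h
U(j) = √5 (U(j) = √((-1 + 6) + 0*√j) = √(5 + 0) = √5)
p = 68 (p = 2*(6*17)/3 = (⅔)*102 = 68)
p*U(R) = 68*√5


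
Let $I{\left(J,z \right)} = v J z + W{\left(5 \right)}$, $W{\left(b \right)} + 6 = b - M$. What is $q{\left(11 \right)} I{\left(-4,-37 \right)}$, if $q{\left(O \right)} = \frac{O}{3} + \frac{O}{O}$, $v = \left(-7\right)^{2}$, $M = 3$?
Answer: $33824$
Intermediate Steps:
$v = 49$
$W{\left(b \right)} = -9 + b$ ($W{\left(b \right)} = -6 + \left(b - 3\right) = -6 + \left(-3 + b\right) = -9 + b$)
$I{\left(J,z \right)} = -4 + 49 J z$ ($I{\left(J,z \right)} = 49 J z + \left(-9 + 5\right) = 49 J z - 4 = -4 + 49 J z$)
$q{\left(O \right)} = 1 + \frac{O}{3}$ ($q{\left(O \right)} = O \frac{1}{3} + 1 = \frac{O}{3} + 1 = 1 + \frac{O}{3}$)
$q{\left(11 \right)} I{\left(-4,-37 \right)} = \left(1 + \frac{1}{3} \cdot 11\right) \left(-4 + 49 \left(-4\right) \left(-37\right)\right) = \left(1 + \frac{11}{3}\right) \left(-4 + 7252\right) = \frac{14}{3} \cdot 7248 = 33824$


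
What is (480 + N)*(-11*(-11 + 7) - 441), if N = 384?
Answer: -343008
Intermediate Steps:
(480 + N)*(-11*(-11 + 7) - 441) = (480 + 384)*(-11*(-11 + 7) - 441) = 864*(-11*(-4) - 441) = 864*(44 - 441) = 864*(-397) = -343008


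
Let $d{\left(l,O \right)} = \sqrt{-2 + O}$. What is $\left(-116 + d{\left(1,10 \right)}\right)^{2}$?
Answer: $13464 - 464 \sqrt{2} \approx 12808.0$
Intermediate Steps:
$\left(-116 + d{\left(1,10 \right)}\right)^{2} = \left(-116 + \sqrt{-2 + 10}\right)^{2} = \left(-116 + \sqrt{8}\right)^{2} = \left(-116 + 2 \sqrt{2}\right)^{2}$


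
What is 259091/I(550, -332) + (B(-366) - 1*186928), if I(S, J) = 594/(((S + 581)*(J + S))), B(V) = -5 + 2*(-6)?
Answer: 10628318908/99 ≈ 1.0736e+8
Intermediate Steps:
B(V) = -17 (B(V) = -5 - 12 = -17)
I(S, J) = 594/((581 + S)*(J + S)) (I(S, J) = 594/(((581 + S)*(J + S))) = 594*(1/((581 + S)*(J + S))) = 594/((581 + S)*(J + S)))
259091/I(550, -332) + (B(-366) - 1*186928) = 259091/((594/(550² + 581*(-332) + 581*550 - 332*550))) + (-17 - 1*186928) = 259091/((594/(302500 - 192892 + 319550 - 182600))) + (-17 - 186928) = 259091/((594/246558)) - 186945 = 259091/((594*(1/246558))) - 186945 = 259091/(99/41093) - 186945 = 259091*(41093/99) - 186945 = 10646826463/99 - 186945 = 10628318908/99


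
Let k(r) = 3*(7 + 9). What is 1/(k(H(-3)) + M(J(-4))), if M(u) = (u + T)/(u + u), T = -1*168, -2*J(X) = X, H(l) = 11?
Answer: 2/13 ≈ 0.15385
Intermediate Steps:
k(r) = 48 (k(r) = 3*16 = 48)
J(X) = -X/2
T = -168
M(u) = (-168 + u)/(2*u) (M(u) = (u - 168)/(u + u) = (-168 + u)/((2*u)) = (-168 + u)*(1/(2*u)) = (-168 + u)/(2*u))
1/(k(H(-3)) + M(J(-4))) = 1/(48 + (-168 - 1/2*(-4))/(2*((-1/2*(-4))))) = 1/(48 + (1/2)*(-168 + 2)/2) = 1/(48 + (1/2)*(1/2)*(-166)) = 1/(48 - 83/2) = 1/(13/2) = 2/13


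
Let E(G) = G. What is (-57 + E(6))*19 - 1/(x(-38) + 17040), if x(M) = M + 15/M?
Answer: -626033147/646061 ≈ -969.00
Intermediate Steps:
(-57 + E(6))*19 - 1/(x(-38) + 17040) = (-57 + 6)*19 - 1/((-38 + 15/(-38)) + 17040) = -51*19 - 1/((-38 + 15*(-1/38)) + 17040) = -969 - 1/((-38 - 15/38) + 17040) = -969 - 1/(-1459/38 + 17040) = -969 - 1/646061/38 = -969 - 1*38/646061 = -969 - 38/646061 = -626033147/646061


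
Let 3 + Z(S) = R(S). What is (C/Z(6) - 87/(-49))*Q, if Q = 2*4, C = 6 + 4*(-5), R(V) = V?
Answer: -3400/147 ≈ -23.129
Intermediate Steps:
C = -14 (C = 6 - 20 = -14)
Z(S) = -3 + S
Q = 8
(C/Z(6) - 87/(-49))*Q = (-14/(-3 + 6) - 87/(-49))*8 = (-14/3 - 87*(-1/49))*8 = (-14*⅓ + 87/49)*8 = (-14/3 + 87/49)*8 = -425/147*8 = -3400/147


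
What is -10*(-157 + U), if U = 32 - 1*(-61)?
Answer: 640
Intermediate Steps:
U = 93 (U = 32 + 61 = 93)
-10*(-157 + U) = -10*(-157 + 93) = -10*(-64) = 640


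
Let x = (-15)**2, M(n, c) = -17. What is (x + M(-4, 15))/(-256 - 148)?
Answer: -52/101 ≈ -0.51485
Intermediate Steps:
x = 225
(x + M(-4, 15))/(-256 - 148) = (225 - 17)/(-256 - 148) = 208/(-404) = 208*(-1/404) = -52/101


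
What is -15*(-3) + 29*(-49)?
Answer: -1376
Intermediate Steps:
-15*(-3) + 29*(-49) = 45 - 1421 = -1376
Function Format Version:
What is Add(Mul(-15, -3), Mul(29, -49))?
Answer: -1376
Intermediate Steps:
Add(Mul(-15, -3), Mul(29, -49)) = Add(45, -1421) = -1376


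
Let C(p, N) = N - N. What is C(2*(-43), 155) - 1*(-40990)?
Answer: 40990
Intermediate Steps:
C(p, N) = 0
C(2*(-43), 155) - 1*(-40990) = 0 - 1*(-40990) = 0 + 40990 = 40990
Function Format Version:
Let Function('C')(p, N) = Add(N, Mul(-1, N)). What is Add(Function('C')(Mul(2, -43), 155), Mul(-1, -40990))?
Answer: 40990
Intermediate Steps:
Function('C')(p, N) = 0
Add(Function('C')(Mul(2, -43), 155), Mul(-1, -40990)) = Add(0, Mul(-1, -40990)) = Add(0, 40990) = 40990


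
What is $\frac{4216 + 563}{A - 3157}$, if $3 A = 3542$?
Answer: $- \frac{14337}{5929} \approx -2.4181$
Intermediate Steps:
$A = \frac{3542}{3}$ ($A = \frac{1}{3} \cdot 3542 = \frac{3542}{3} \approx 1180.7$)
$\frac{4216 + 563}{A - 3157} = \frac{4216 + 563}{\frac{3542}{3} - 3157} = \frac{4779}{- \frac{5929}{3}} = 4779 \left(- \frac{3}{5929}\right) = - \frac{14337}{5929}$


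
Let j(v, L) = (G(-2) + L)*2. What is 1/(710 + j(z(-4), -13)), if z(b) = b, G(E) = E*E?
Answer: 1/692 ≈ 0.0014451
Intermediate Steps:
G(E) = E²
j(v, L) = 8 + 2*L (j(v, L) = ((-2)² + L)*2 = (4 + L)*2 = 8 + 2*L)
1/(710 + j(z(-4), -13)) = 1/(710 + (8 + 2*(-13))) = 1/(710 + (8 - 26)) = 1/(710 - 18) = 1/692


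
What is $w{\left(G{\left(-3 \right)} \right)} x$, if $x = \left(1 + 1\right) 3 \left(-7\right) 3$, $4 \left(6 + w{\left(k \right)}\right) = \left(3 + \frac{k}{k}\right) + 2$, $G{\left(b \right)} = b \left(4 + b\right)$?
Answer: $567$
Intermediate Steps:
$w{\left(k \right)} = - \frac{9}{2}$ ($w{\left(k \right)} = -6 + \frac{\left(3 + \frac{k}{k}\right) + 2}{4} = -6 + \frac{\left(3 + 1\right) + 2}{4} = -6 + \frac{4 + 2}{4} = -6 + \frac{1}{4} \cdot 6 = -6 + \frac{3}{2} = - \frac{9}{2}$)
$x = -126$ ($x = 2 \cdot 3 \left(-7\right) 3 = 6 \left(-7\right) 3 = \left(-42\right) 3 = -126$)
$w{\left(G{\left(-3 \right)} \right)} x = \left(- \frac{9}{2}\right) \left(-126\right) = 567$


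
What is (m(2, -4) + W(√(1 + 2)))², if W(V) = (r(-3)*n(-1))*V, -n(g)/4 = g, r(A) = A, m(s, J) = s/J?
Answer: 1729/4 + 12*√3 ≈ 453.03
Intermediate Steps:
n(g) = -4*g
W(V) = -12*V (W(V) = (-(-12)*(-1))*V = (-3*4)*V = -12*V)
(m(2, -4) + W(√(1 + 2)))² = (2/(-4) - 12*√(1 + 2))² = (2*(-¼) - 12*√3)² = (-½ - 12*√3)²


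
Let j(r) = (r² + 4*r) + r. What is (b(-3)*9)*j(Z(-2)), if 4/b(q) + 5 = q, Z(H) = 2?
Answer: -63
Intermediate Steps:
b(q) = 4/(-5 + q)
j(r) = r² + 5*r
(b(-3)*9)*j(Z(-2)) = ((4/(-5 - 3))*9)*(2*(5 + 2)) = ((4/(-8))*9)*(2*7) = ((4*(-⅛))*9)*14 = -½*9*14 = -9/2*14 = -63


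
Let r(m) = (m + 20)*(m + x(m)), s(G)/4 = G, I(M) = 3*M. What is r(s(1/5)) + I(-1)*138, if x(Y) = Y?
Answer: -9518/25 ≈ -380.72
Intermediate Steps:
s(G) = 4*G
r(m) = 2*m*(20 + m) (r(m) = (m + 20)*(m + m) = (20 + m)*(2*m) = 2*m*(20 + m))
r(s(1/5)) + I(-1)*138 = 2*(4/5)*(20 + 4/5) + (3*(-1))*138 = 2*(4*(⅕))*(20 + 4*(⅕)) - 3*138 = 2*(⅘)*(20 + ⅘) - 414 = 2*(⅘)*(104/5) - 414 = 832/25 - 414 = -9518/25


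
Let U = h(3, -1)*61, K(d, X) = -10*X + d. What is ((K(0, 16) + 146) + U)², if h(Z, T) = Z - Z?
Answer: 196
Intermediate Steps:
h(Z, T) = 0
K(d, X) = d - 10*X
U = 0 (U = 0*61 = 0)
((K(0, 16) + 146) + U)² = (((0 - 10*16) + 146) + 0)² = (((0 - 160) + 146) + 0)² = ((-160 + 146) + 0)² = (-14 + 0)² = (-14)² = 196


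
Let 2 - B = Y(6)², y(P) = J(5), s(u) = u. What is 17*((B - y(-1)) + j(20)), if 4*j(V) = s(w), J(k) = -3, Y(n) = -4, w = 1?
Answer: -731/4 ≈ -182.75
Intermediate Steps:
y(P) = -3
B = -14 (B = 2 - 1*(-4)² = 2 - 1*16 = 2 - 16 = -14)
j(V) = ¼ (j(V) = (¼)*1 = ¼)
17*((B - y(-1)) + j(20)) = 17*((-14 - 1*(-3)) + ¼) = 17*((-14 + 3) + ¼) = 17*(-11 + ¼) = 17*(-43/4) = -731/4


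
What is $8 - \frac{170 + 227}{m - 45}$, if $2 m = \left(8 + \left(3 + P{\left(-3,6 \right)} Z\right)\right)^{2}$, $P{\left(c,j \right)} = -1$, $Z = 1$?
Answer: $- \frac{357}{5} \approx -71.4$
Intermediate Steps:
$m = 50$ ($m = \frac{\left(8 + \left(3 - 1\right)\right)^{2}}{2} = \frac{\left(8 + 2\right)^{2}}{2} = \frac{10^{2}}{2} = \frac{1}{2} \cdot 100 = 50$)
$8 - \frac{170 + 227}{m - 45} = 8 - \frac{170 + 227}{50 - 45} = 8 - \frac{397}{5} = - \frac{357}{5}$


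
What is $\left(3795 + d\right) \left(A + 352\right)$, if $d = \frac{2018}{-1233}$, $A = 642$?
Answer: $\frac{4649153698}{1233} \approx 3.7706 \cdot 10^{6}$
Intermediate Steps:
$d = - \frac{2018}{1233}$ ($d = 2018 \left(- \frac{1}{1233}\right) = - \frac{2018}{1233} \approx -1.6367$)
$\left(3795 + d\right) \left(A + 352\right) = \left(3795 - \frac{2018}{1233}\right) \left(642 + 352\right) = \frac{4677217}{1233} \cdot 994 = \frac{4649153698}{1233}$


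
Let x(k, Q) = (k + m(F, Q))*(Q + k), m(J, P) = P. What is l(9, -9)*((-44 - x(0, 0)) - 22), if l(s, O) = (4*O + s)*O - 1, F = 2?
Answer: -15972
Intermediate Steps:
l(s, O) = -1 + O*(s + 4*O) (l(s, O) = (s + 4*O)*O - 1 = O*(s + 4*O) - 1 = -1 + O*(s + 4*O))
x(k, Q) = (Q + k)² (x(k, Q) = (k + Q)*(Q + k) = (Q + k)*(Q + k) = (Q + k)²)
l(9, -9)*((-44 - x(0, 0)) - 22) = (-1 + 4*(-9)² - 9*9)*((-44 - (0² + 0² + 2*0*0)) - 22) = (-1 + 4*81 - 81)*((-44 - (0 + 0 + 0)) - 22) = (-1 + 324 - 81)*((-44 - 1*0) - 22) = 242*((-44 + 0) - 22) = 242*(-44 - 22) = 242*(-66) = -15972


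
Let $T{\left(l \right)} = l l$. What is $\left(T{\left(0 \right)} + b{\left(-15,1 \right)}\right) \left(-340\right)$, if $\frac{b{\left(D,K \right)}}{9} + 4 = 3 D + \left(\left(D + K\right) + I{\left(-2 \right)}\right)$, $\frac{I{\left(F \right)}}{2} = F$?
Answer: $205020$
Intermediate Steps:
$T{\left(l \right)} = l^{2}$
$I{\left(F \right)} = 2 F$
$b{\left(D,K \right)} = -72 + 9 K + 36 D$ ($b{\left(D,K \right)} = -36 + 9 \left(3 D + \left(\left(D + K\right) + 2 \left(-2\right)\right)\right) = -36 + 9 \left(3 D - \left(4 - D - K\right)\right) = -36 + 9 \left(3 D + \left(-4 + D + K\right)\right) = -36 + 9 \left(-4 + K + 4 D\right) = -36 + \left(-36 + 9 K + 36 D\right) = -72 + 9 K + 36 D$)
$\left(T{\left(0 \right)} + b{\left(-15,1 \right)}\right) \left(-340\right) = \left(0^{2} + \left(-72 + 9 \cdot 1 + 36 \left(-15\right)\right)\right) \left(-340\right) = \left(0 - 603\right) \left(-340\right) = \left(-603\right) \left(-340\right) = 205020$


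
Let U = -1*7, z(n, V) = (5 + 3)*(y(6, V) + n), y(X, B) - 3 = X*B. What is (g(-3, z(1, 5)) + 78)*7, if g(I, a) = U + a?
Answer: 2401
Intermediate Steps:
y(X, B) = 3 + B*X (y(X, B) = 3 + X*B = 3 + B*X)
z(n, V) = 24 + 8*n + 48*V (z(n, V) = (5 + 3)*((3 + V*6) + n) = 8*((3 + 6*V) + n) = 8*(3 + n + 6*V) = 24 + 8*n + 48*V)
U = -7
g(I, a) = -7 + a
(g(-3, z(1, 5)) + 78)*7 = ((-7 + (24 + 8*1 + 48*5)) + 78)*7 = ((-7 + (24 + 8 + 240)) + 78)*7 = ((-7 + 272) + 78)*7 = (265 + 78)*7 = 343*7 = 2401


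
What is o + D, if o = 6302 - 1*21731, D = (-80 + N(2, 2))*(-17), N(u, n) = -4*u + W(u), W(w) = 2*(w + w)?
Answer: -14069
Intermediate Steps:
W(w) = 4*w (W(w) = 2*(2*w) = 4*w)
N(u, n) = 0 (N(u, n) = -4*u + 4*u = 0)
D = 1360 (D = (-80 + 0)*(-17) = -80*(-17) = 1360)
o = -15429 (o = 6302 - 21731 = -15429)
o + D = -15429 + 1360 = -14069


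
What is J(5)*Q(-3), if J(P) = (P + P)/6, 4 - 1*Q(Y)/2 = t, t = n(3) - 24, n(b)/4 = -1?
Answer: 320/3 ≈ 106.67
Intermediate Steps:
n(b) = -4 (n(b) = 4*(-1) = -4)
t = -28 (t = -4 - 24 = -28)
Q(Y) = 64 (Q(Y) = 8 - 2*(-28) = 8 + 56 = 64)
J(P) = P/3 (J(P) = (2*P)/6 = P/3)
J(5)*Q(-3) = ((⅓)*5)*64 = (5/3)*64 = 320/3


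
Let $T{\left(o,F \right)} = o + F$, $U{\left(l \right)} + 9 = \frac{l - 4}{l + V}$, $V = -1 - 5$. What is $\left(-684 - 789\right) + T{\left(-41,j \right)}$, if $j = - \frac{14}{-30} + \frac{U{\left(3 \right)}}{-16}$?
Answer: $- \frac{181559}{120} \approx -1513.0$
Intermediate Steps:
$V = -6$ ($V = -1 - 5 = -6$)
$U{\left(l \right)} = -9 + \frac{-4 + l}{-6 + l}$ ($U{\left(l \right)} = -9 + \frac{l - 4}{l - 6} = -9 + \frac{-4 + l}{-6 + l}$)
$j = \frac{121}{120}$ ($j = - \frac{14}{-30} + \frac{2 \frac{1}{-6 + 3} \left(25 - 12\right)}{-16} = \left(-14\right) \left(- \frac{1}{30}\right) + \frac{2 \left(25 - 12\right)}{-3} \left(- \frac{1}{16}\right) = \frac{7}{15} + 2 \left(- \frac{1}{3}\right) 13 \left(- \frac{1}{16}\right) = \frac{7}{15} - - \frac{13}{24} = \frac{7}{15} + \frac{13}{24} = \frac{121}{120} \approx 1.0083$)
$T{\left(o,F \right)} = F + o$
$\left(-684 - 789\right) + T{\left(-41,j \right)} = \left(-684 - 789\right) + \left(\frac{121}{120} - 41\right) = \left(-684 - 789\right) - \frac{4799}{120} = -1473 - \frac{4799}{120} = - \frac{181559}{120}$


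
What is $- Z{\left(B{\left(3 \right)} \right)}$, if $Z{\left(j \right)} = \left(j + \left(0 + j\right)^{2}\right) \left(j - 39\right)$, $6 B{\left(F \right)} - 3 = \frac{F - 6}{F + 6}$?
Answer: $\frac{18044}{729} \approx 24.752$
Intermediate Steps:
$B{\left(F \right)} = \frac{1}{2} + \frac{-6 + F}{6 \left(6 + F\right)}$ ($B{\left(F \right)} = \frac{1}{2} + \frac{\left(F - 6\right) \frac{1}{F + 6}}{6} = \frac{1}{2} + \frac{\left(-6 + F\right) \frac{1}{6 + F}}{6} = \frac{1}{2} + \frac{\frac{1}{6 + F} \left(-6 + F\right)}{6} = \frac{1}{2} + \frac{-6 + F}{6 \left(6 + F\right)}$)
$Z{\left(j \right)} = \left(-39 + j\right) \left(j + j^{2}\right)$ ($Z{\left(j \right)} = \left(j + j^{2}\right) \left(-39 + j\right) = \left(-39 + j\right) \left(j + j^{2}\right)$)
$- Z{\left(B{\left(3 \right)} \right)} = - \frac{2 \left(3 + 3\right)}{3 \left(6 + 3\right)} \left(-39 + \left(\frac{2 \left(3 + 3\right)}{3 \left(6 + 3\right)}\right)^{2} - 38 \frac{2 \left(3 + 3\right)}{3 \left(6 + 3\right)}\right) = - \frac{2}{3} \cdot \frac{1}{9} \cdot 6 \left(-39 + \left(\frac{2}{3} \cdot \frac{1}{9} \cdot 6\right)^{2} - 38 \cdot \frac{2}{3} \cdot \frac{1}{9} \cdot 6\right) = - \frac{4 \left(-39 + \left(\frac{4}{9}\right)^{2} - \frac{152}{9}\right)}{9} = - \frac{4 \left(-39 + \frac{16}{81} - \frac{152}{9}\right)}{9} = - \frac{4 \left(-4511\right)}{9 \cdot 81} = \left(-1\right) \left(- \frac{18044}{729}\right) = \frac{18044}{729}$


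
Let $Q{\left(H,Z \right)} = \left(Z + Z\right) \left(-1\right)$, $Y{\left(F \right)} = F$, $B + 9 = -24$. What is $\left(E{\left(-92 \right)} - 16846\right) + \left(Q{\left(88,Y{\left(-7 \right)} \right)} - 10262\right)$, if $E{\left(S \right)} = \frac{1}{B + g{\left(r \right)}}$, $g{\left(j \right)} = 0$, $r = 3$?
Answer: $- \frac{894103}{33} \approx -27094.0$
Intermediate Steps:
$B = -33$ ($B = -9 - 24 = -33$)
$E{\left(S \right)} = - \frac{1}{33}$ ($E{\left(S \right)} = \frac{1}{-33 + 0} = \frac{1}{-33} = - \frac{1}{33}$)
$Q{\left(H,Z \right)} = - 2 Z$ ($Q{\left(H,Z \right)} = 2 Z \left(-1\right) = - 2 Z$)
$\left(E{\left(-92 \right)} - 16846\right) + \left(Q{\left(88,Y{\left(-7 \right)} \right)} - 10262\right) = \left(- \frac{1}{33} - 16846\right) - 10248 = - \frac{555919}{33} + \left(14 - 10262\right) = - \frac{555919}{33} - 10248 = - \frac{894103}{33}$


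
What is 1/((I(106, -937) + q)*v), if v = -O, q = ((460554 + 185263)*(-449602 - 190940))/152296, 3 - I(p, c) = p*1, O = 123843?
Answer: 76148/25616218601678793 ≈ 2.9726e-12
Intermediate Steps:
I(p, c) = 3 - p
q = -206836456407/76148 (q = (645817*(-640542))*(1/152296) = -413672912814*1/152296 = -206836456407/76148 ≈ -2.7162e+6)
v = -123843 (v = -1*123843 = -123843)
1/((I(106, -937) + q)*v) = 1/(((3 - 1*106) - 206836456407/76148)*(-123843)) = -1/123843/((3 - 106) - 206836456407/76148) = -1/123843/(-103 - 206836456407/76148) = -1/123843/(-206844299651/76148) = -76148/206844299651*(-1/123843) = 76148/25616218601678793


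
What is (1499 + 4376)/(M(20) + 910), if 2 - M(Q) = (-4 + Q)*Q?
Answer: 5875/592 ≈ 9.9240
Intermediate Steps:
M(Q) = 2 - Q*(-4 + Q) (M(Q) = 2 - (-4 + Q)*Q = 2 - Q*(-4 + Q))
(1499 + 4376)/(M(20) + 910) = (1499 + 4376)/((2 - 1*20² + 4*20) + 910) = 5875/((2 - 1*400 + 80) + 910) = 5875/((2 - 400 + 80) + 910) = 5875/(-318 + 910) = 5875/592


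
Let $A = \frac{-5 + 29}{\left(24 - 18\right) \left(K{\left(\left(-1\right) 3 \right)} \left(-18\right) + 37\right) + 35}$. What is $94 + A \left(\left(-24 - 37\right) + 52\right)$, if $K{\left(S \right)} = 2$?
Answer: $\frac{3638}{41} \approx 88.732$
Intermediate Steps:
$A = \frac{24}{41}$ ($A = \frac{-5 + 29}{\left(24 - 18\right) \left(2 \left(-18\right) + 37\right) + 35} = \frac{24}{6 \left(-36 + 37\right) + 35} = \frac{24}{6 \cdot 1 + 35} = \frac{24}{6 + 35} = \frac{24}{41} \approx 0.58537$)
$94 + A \left(\left(-24 - 37\right) + 52\right) = 94 + \frac{24 \left(\left(-24 - 37\right) + 52\right)}{41} = 94 + \frac{24 \left(-61 + 52\right)}{41} = 94 + \frac{24}{41} \left(-9\right) = 94 - \frac{216}{41} = \frac{3638}{41}$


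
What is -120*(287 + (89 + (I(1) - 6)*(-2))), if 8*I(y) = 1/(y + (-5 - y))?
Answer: -46566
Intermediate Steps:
I(y) = -1/40 (I(y) = 1/(8*(y + (-5 - y))) = (1/8)/(-5) = (1/8)*(-1/5) = -1/40)
-120*(287 + (89 + (I(1) - 6)*(-2))) = -120*(287 + (89 + (-1/40 - 6)*(-2))) = -120*(287 + (89 - 241/40*(-2))) = -120*(287 + (89 + 241/20)) = -120*(287 + 2021/20) = -120*7761/20 = -46566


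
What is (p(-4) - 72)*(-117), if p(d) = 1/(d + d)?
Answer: 67509/8 ≈ 8438.6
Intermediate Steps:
p(d) = 1/(2*d)
(p(-4) - 72)*(-117) = ((½)/(-4) - 72)*(-117) = ((½)*(-¼) - 72)*(-117) = (-⅛ - 72)*(-117) = -577/8*(-117) = 67509/8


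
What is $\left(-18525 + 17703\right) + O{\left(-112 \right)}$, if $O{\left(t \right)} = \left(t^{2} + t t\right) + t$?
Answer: $24154$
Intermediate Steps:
$O{\left(t \right)} = t + 2 t^{2}$ ($O{\left(t \right)} = \left(t^{2} + t^{2}\right) + t = 2 t^{2} + t = t + 2 t^{2}$)
$\left(-18525 + 17703\right) + O{\left(-112 \right)} = \left(-18525 + 17703\right) - 112 \left(1 + 2 \left(-112\right)\right) = -822 - 112 \left(1 - 224\right) = -822 - -24976 = -822 + 24976 = 24154$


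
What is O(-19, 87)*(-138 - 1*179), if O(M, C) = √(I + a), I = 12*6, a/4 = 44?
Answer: -634*√62 ≈ -4992.1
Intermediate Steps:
a = 176 (a = 4*44 = 176)
I = 72
O(M, C) = 2*√62 (O(M, C) = √(72 + 176) = √248 = 2*√62)
O(-19, 87)*(-138 - 1*179) = (2*√62)*(-138 - 1*179) = (2*√62)*(-138 - 179) = (2*√62)*(-317) = -634*√62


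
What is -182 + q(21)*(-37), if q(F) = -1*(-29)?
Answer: -1255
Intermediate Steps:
q(F) = 29
-182 + q(21)*(-37) = -182 + 29*(-37) = -182 - 1073 = -1255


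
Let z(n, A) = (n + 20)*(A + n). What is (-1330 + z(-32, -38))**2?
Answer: 240100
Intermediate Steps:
z(n, A) = (20 + n)*(A + n)
(-1330 + z(-32, -38))**2 = (-1330 + ((-32)**2 + 20*(-38) + 20*(-32) - 38*(-32)))**2 = (-1330 + (1024 - 760 - 640 + 1216))**2 = (-1330 + 840)**2 = (-490)**2 = 240100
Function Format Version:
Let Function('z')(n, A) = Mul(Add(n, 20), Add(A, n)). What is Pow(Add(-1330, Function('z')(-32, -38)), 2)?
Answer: 240100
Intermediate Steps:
Function('z')(n, A) = Mul(Add(20, n), Add(A, n))
Pow(Add(-1330, Function('z')(-32, -38)), 2) = Pow(Add(-1330, Add(Pow(-32, 2), Mul(20, -38), Mul(20, -32), Mul(-38, -32))), 2) = Pow(Add(-1330, Add(1024, -760, -640, 1216)), 2) = Pow(Add(-1330, 840), 2) = Pow(-490, 2) = 240100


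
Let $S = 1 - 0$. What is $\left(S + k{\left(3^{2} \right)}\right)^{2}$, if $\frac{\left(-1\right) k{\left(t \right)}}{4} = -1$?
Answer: $25$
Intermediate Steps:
$S = 1$ ($S = 1 + 0 = 1$)
$k{\left(t \right)} = 4$ ($k{\left(t \right)} = \left(-4\right) \left(-1\right) = 4$)
$\left(S + k{\left(3^{2} \right)}\right)^{2} = \left(1 + 4\right)^{2} = 5^{2} = 25$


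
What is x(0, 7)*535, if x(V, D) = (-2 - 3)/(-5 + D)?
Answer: -2675/2 ≈ -1337.5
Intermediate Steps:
x(V, D) = -5/(-5 + D)
x(0, 7)*535 = -5/(-5 + 7)*535 = -5/2*535 = -2675/2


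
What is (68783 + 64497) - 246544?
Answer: -113264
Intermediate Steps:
(68783 + 64497) - 246544 = 133280 - 246544 = -113264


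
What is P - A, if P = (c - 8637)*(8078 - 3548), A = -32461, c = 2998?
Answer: -25512209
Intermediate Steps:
P = -25544670 (P = (2998 - 8637)*(8078 - 3548) = -5639*4530 = -25544670)
P - A = -25544670 - 1*(-32461) = -25544670 + 32461 = -25512209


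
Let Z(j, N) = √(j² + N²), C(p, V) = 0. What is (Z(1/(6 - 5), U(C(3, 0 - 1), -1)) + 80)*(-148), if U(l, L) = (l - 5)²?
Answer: -11840 - 148*√626 ≈ -15543.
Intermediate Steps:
U(l, L) = (-5 + l)²
Z(j, N) = √(N² + j²)
(Z(1/(6 - 5), U(C(3, 0 - 1), -1)) + 80)*(-148) = (√(((-5 + 0)²)² + (1/(6 - 5))²) + 80)*(-148) = (√(((-5)²)² + (1/1)²) + 80)*(-148) = (√(25² + 1²) + 80)*(-148) = (√(625 + 1) + 80)*(-148) = (√626 + 80)*(-148) = (80 + √626)*(-148) = -11840 - 148*√626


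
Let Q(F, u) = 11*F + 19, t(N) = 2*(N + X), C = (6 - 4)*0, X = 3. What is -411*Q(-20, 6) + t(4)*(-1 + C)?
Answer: 82597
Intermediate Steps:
C = 0 (C = 2*0 = 0)
t(N) = 6 + 2*N (t(N) = 2*(N + 3) = 2*(3 + N) = 6 + 2*N)
Q(F, u) = 19 + 11*F
-411*Q(-20, 6) + t(4)*(-1 + C) = -411*(19 + 11*(-20)) + (6 + 2*4)*(-1 + 0) = -411*(19 - 220) + (6 + 8)*(-1) = -411*(-201) + 14*(-1) = 82611 - 14 = 82597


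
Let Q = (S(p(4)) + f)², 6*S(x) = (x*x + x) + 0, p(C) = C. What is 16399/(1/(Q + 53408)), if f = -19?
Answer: 7918765519/9 ≈ 8.7986e+8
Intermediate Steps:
S(x) = x/6 + x²/6 (S(x) = ((x*x + x) + 0)/6 = ((x² + x) + 0)/6 = ((x + x²) + 0)/6 = (x + x²)/6 = x/6 + x²/6)
Q = 2209/9 (Q = ((⅙)*4*(1 + 4) - 19)² = ((⅙)*4*5 - 19)² = (10/3 - 19)² = (-47/3)² = 2209/9 ≈ 245.44)
16399/(1/(Q + 53408)) = 16399/(1/(2209/9 + 53408)) = 16399/(1/(482881/9)) = 16399/(9/482881) = 16399*(482881/9) = 7918765519/9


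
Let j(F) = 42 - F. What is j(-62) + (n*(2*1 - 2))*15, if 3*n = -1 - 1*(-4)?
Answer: 104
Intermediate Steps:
n = 1 (n = (-1 - 1*(-4))/3 = (-1 + 4)/3 = (⅓)*3 = 1)
j(-62) + (n*(2*1 - 2))*15 = (42 - 1*(-62)) + (1*(2*1 - 2))*15 = (42 + 62) + (1*(2 - 2))*15 = 104 + (1*0)*15 = 104 + 0*15 = 104 + 0 = 104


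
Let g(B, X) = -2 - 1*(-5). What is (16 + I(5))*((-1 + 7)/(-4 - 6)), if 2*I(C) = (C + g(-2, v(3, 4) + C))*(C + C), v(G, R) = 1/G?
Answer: -168/5 ≈ -33.600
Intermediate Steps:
g(B, X) = 3 (g(B, X) = -2 + 5 = 3)
I(C) = C*(3 + C) (I(C) = ((C + 3)*(C + C))/2 = ((3 + C)*(2*C))/2 = (2*C*(3 + C))/2 = C*(3 + C))
(16 + I(5))*((-1 + 7)/(-4 - 6)) = (16 + 5*(3 + 5))*((-1 + 7)/(-4 - 6)) = (16 + 5*8)*(6/(-10)) = (16 + 40)*(6*(-⅒)) = 56*(-⅗) = -168/5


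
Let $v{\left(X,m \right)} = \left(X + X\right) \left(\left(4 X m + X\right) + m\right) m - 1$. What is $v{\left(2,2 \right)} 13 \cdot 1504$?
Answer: $3108768$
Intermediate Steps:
$v{\left(X,m \right)} = -1 + 2 X m \left(X + m + 4 X m\right)$ ($v{\left(X,m \right)} = 2 X \left(\left(4 X m + X\right) + m\right) m - 1 = 2 X \left(\left(X + 4 X m\right) + m\right) m - 1 = 2 X \left(X + m + 4 X m\right) m - 1 = 2 X m \left(X + m + 4 X m\right) - 1 = -1 + 2 X m \left(X + m + 4 X m\right)$)
$v{\left(2,2 \right)} 13 \cdot 1504 = \left(-1 + 2 \cdot 2 \cdot 2^{2} + 2 \cdot 2 \cdot 2^{2} + 8 \cdot 2^{2} \cdot 2^{2}\right) 13 \cdot 1504 = \left(-1 + 2 \cdot 2 \cdot 4 + 2 \cdot 2 \cdot 4 + 8 \cdot 4 \cdot 4\right) 13 \cdot 1504 = \left(-1 + 16 + 16 + 128\right) 13 \cdot 1504 = 159 \cdot 13 \cdot 1504 = 2067 \cdot 1504 = 3108768$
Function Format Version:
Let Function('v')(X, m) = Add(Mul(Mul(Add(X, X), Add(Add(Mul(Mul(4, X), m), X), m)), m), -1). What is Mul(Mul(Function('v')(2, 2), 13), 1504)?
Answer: 3108768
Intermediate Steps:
Function('v')(X, m) = Add(-1, Mul(2, X, m, Add(X, m, Mul(4, X, m)))) (Function('v')(X, m) = Add(Mul(Mul(Mul(2, X), Add(Add(Mul(4, X, m), X), m)), m), -1) = Add(Mul(Mul(Mul(2, X), Add(Add(X, Mul(4, X, m)), m)), m), -1) = Add(Mul(Mul(Mul(2, X), Add(X, m, Mul(4, X, m))), m), -1) = Add(Mul(Mul(2, X, Add(X, m, Mul(4, X, m))), m), -1) = Add(Mul(2, X, m, Add(X, m, Mul(4, X, m))), -1) = Add(-1, Mul(2, X, m, Add(X, m, Mul(4, X, m)))))
Mul(Mul(Function('v')(2, 2), 13), 1504) = Mul(Mul(Add(-1, Mul(2, 2, Pow(2, 2)), Mul(2, 2, Pow(2, 2)), Mul(8, Pow(2, 2), Pow(2, 2))), 13), 1504) = Mul(Mul(Add(-1, Mul(2, 2, 4), Mul(2, 2, 4), Mul(8, 4, 4)), 13), 1504) = Mul(Mul(Add(-1, 16, 16, 128), 13), 1504) = Mul(Mul(159, 13), 1504) = Mul(2067, 1504) = 3108768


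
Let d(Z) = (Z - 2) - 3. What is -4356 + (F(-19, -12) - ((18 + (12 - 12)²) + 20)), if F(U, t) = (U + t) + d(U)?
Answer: -4449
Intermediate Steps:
d(Z) = -5 + Z (d(Z) = (-2 + Z) - 3 = -5 + Z)
F(U, t) = -5 + t + 2*U (F(U, t) = (U + t) + (-5 + U) = -5 + t + 2*U)
-4356 + (F(-19, -12) - ((18 + (12 - 12)²) + 20)) = -4356 + ((-5 - 12 + 2*(-19)) - ((18 + (12 - 12)²) + 20)) = -4356 + ((-5 - 12 - 38) - ((18 + 0²) + 20)) = -4356 + (-55 - ((18 + 0) + 20)) = -4356 + (-55 - (18 + 20)) = -4356 + (-55 - 1*38) = -4356 + (-55 - 38) = -4356 - 93 = -4449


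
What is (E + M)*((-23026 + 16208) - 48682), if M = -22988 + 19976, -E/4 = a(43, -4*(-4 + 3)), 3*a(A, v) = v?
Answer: 167462000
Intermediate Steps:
a(A, v) = v/3
E = -16/3 (E = -4*(-4*(-4 + 3))/3 = -4*(-4*(-1))/3 = -4*4/3 = -16/3 ≈ -5.3333)
M = -3012
(E + M)*((-23026 + 16208) - 48682) = (-16/3 - 3012)*((-23026 + 16208) - 48682) = -9052*(-6818 - 48682)/3 = -9052/3*(-55500) = 167462000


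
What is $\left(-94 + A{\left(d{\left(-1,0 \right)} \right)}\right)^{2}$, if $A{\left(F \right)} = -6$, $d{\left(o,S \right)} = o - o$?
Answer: $10000$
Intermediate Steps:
$d{\left(o,S \right)} = 0$
$\left(-94 + A{\left(d{\left(-1,0 \right)} \right)}\right)^{2} = \left(-94 - 6\right)^{2} = \left(-100\right)^{2} = 10000$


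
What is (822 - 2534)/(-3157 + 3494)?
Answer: -1712/337 ≈ -5.0801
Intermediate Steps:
(822 - 2534)/(-3157 + 3494) = -1712/337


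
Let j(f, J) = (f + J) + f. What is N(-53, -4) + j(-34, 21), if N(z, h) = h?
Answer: -51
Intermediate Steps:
j(f, J) = J + 2*f (j(f, J) = (J + f) + f = J + 2*f)
N(-53, -4) + j(-34, 21) = -4 + (21 + 2*(-34)) = -4 + (21 - 68) = -4 - 47 = -51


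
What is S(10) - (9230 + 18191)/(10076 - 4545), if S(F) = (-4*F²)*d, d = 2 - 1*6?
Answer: 8822179/5531 ≈ 1595.0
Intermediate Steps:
d = -4 (d = 2 - 6 = -4)
S(F) = 16*F² (S(F) = -4*F²*(-4) = 16*F²)
S(10) - (9230 + 18191)/(10076 - 4545) = 16*10² - (9230 + 18191)/(10076 - 4545) = 16*100 - 27421/5531 = 1600 - 27421/5531 = 8822179/5531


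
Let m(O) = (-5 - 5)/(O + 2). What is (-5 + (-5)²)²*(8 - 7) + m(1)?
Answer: 1190/3 ≈ 396.67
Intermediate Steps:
m(O) = -10/(2 + O)
(-5 + (-5)²)²*(8 - 7) + m(1) = (-5 + (-5)²)²*(8 - 7) - 10/(2 + 1) = (-5 + 25)²*1 - 10/3 = 20²*1 - 10*⅓ = 400*1 - 10/3 = 400 - 10/3 = 1190/3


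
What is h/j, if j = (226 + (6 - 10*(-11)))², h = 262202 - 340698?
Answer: -19624/29241 ≈ -0.67111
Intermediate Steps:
h = -78496
j = 116964 (j = (226 + (6 + 110))² = (226 + 116)² = 342² = 116964)
h/j = -78496/116964 = -78496*1/116964 = -19624/29241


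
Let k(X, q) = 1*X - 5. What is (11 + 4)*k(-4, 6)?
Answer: -135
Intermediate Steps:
k(X, q) = -5 + X (k(X, q) = X - 5 = -5 + X)
(11 + 4)*k(-4, 6) = (11 + 4)*(-5 - 4) = 15*(-9) = -135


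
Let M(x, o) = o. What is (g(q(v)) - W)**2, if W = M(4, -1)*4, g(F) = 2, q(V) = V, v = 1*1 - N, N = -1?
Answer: 36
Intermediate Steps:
v = 2 (v = 1*1 - 1*(-1) = 1 + 1 = 2)
W = -4 (W = -1*4 = -4)
(g(q(v)) - W)**2 = (2 - 1*(-4))**2 = (2 + 4)**2 = 6**2 = 36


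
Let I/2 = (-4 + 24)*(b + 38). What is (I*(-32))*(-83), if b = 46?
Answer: 8924160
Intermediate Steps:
I = 3360 (I = 2*((-4 + 24)*(46 + 38)) = 2*(20*84) = 2*1680 = 3360)
(I*(-32))*(-83) = (3360*(-32))*(-83) = -107520*(-83) = 8924160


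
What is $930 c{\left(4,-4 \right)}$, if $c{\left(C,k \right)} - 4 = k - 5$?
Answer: $-4650$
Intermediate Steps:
$c{\left(C,k \right)} = -1 + k$ ($c{\left(C,k \right)} = 4 + \left(k - 5\right) = 4 + \left(-5 + k\right) = -1 + k$)
$930 c{\left(4,-4 \right)} = 930 \left(-1 - 4\right) = 930 \left(-5\right) = -4650$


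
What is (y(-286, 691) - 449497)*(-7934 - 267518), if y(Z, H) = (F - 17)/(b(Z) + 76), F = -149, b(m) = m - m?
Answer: 2352493536494/19 ≈ 1.2382e+11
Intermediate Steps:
b(m) = 0
y(Z, H) = -83/38 (y(Z, H) = (-149 - 17)/(0 + 76) = -166/76 = -166*1/76 = -83/38)
(y(-286, 691) - 449497)*(-7934 - 267518) = (-83/38 - 449497)*(-7934 - 267518) = -17080969/38*(-275452) = 2352493536494/19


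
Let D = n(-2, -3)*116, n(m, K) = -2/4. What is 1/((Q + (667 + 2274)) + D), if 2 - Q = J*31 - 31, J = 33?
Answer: 1/1893 ≈ 0.00052826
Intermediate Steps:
Q = -990 (Q = 2 - (33*31 - 31) = 2 - (1023 - 31) = 2 - 1*992 = 2 - 992 = -990)
n(m, K) = -½ (n(m, K) = -2*¼ = -½)
D = -58 (D = -½*116 = -58)
1/((Q + (667 + 2274)) + D) = 1/((-990 + (667 + 2274)) - 58) = 1/((-990 + 2941) - 58) = 1/(1951 - 58) = 1/1893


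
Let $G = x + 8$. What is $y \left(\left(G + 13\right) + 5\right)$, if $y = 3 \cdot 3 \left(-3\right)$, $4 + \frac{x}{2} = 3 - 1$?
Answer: $-594$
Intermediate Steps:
$x = -4$ ($x = -8 + 2 \left(3 - 1\right) = -8 + 2 \cdot 2 = -8 + 4 = -4$)
$G = 4$ ($G = -4 + 8 = 4$)
$y = -27$ ($y = 9 \left(-3\right) = -27$)
$y \left(\left(G + 13\right) + 5\right) = - 27 \left(\left(4 + 13\right) + 5\right) = - 27 \left(17 + 5\right) = \left(-27\right) 22 = -594$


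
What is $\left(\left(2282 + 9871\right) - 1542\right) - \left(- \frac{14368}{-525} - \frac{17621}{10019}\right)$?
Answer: $\frac{55678892758}{5259975} \approx 10585.0$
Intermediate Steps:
$\left(\left(2282 + 9871\right) - 1542\right) - \left(- \frac{14368}{-525} - \frac{17621}{10019}\right) = \left(12153 - 1542\right) - \left(\left(-14368\right) \left(- \frac{1}{525}\right) - \frac{17621}{10019}\right) = 10611 - \left(\frac{14368}{525} - \frac{17621}{10019}\right) = 10611 - \frac{134701967}{5259975} = \frac{55678892758}{5259975}$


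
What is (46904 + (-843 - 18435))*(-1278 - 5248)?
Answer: -180287276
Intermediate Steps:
(46904 + (-843 - 18435))*(-1278 - 5248) = (46904 - 19278)*(-6526) = 27626*(-6526) = -180287276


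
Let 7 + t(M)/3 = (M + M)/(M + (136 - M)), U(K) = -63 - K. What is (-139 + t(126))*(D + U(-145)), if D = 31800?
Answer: -83706191/17 ≈ -4.9239e+6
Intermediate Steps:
t(M) = -21 + 3*M/68 (t(M) = -21 + 3*((M + M)/(M + (136 - M))) = -21 + 3*((2*M)/136) = -21 + 3*((2*M)*(1/136)) = -21 + 3*(M/68) = -21 + 3*M/68)
(-139 + t(126))*(D + U(-145)) = (-139 + (-21 + (3/68)*126))*(31800 + (-63 - 1*(-145))) = (-139 + (-21 + 189/34))*(31800 + (-63 + 145)) = (-139 - 525/34)*(31800 + 82) = -5251/34*31882 = -83706191/17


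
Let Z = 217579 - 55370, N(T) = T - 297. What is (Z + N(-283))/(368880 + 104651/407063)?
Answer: 65793185627/150157504091 ≈ 0.43816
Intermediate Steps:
N(T) = -297 + T
Z = 162209
(Z + N(-283))/(368880 + 104651/407063) = (162209 + (-297 - 283))/(368880 + 104651/407063) = (162209 - 580)/(368880 + 104651*(1/407063)) = 161629/(368880 + 104651/407063) = 161629/(150157504091/407063) = 161629*(407063/150157504091) = 65793185627/150157504091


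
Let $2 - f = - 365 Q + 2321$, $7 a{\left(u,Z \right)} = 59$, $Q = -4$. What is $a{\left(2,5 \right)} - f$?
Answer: $\frac{26512}{7} \approx 3787.4$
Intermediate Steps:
$a{\left(u,Z \right)} = \frac{59}{7}$ ($a{\left(u,Z \right)} = \frac{1}{7} \cdot 59 = \frac{59}{7}$)
$f = -3779$ ($f = 2 - \left(\left(-365\right) \left(-4\right) + 2321\right) = 2 - \left(1460 + 2321\right) = 2 - 3781 = -3779$)
$a{\left(2,5 \right)} - f = \frac{59}{7} - -3779 = \frac{59}{7} + 3779 = \frac{26512}{7}$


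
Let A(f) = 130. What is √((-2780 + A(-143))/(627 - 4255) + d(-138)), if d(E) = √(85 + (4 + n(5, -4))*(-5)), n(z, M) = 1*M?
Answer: √(2403550 + 3290596*√85)/1814 ≈ 3.1544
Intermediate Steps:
n(z, M) = M
d(E) = √85 (d(E) = √(85 + (4 - 4)*(-5)) = √(85 + 0*(-5)) = √(85 + 0) = √85)
√((-2780 + A(-143))/(627 - 4255) + d(-138)) = √((-2780 + 130)/(627 - 4255) + √85) = √(-2650/(-3628) + √85) = √(-2650*(-1/3628) + √85) = √(1325/1814 + √85)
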